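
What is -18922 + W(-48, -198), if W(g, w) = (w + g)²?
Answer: 41594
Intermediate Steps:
W(g, w) = (g + w)²
-18922 + W(-48, -198) = -18922 + (-48 - 198)² = -18922 + (-246)² = -18922 + 60516 = 41594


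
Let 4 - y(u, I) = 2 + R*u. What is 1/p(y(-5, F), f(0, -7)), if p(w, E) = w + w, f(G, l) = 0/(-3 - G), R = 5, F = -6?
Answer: 1/54 ≈ 0.018519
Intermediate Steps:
y(u, I) = 2 - 5*u (y(u, I) = 4 - (2 + 5*u) = 4 + (-2 - 5*u) = 2 - 5*u)
f(G, l) = 0
p(w, E) = 2*w
1/p(y(-5, F), f(0, -7)) = 1/(2*(2 - 5*(-5))) = 1/(2*(2 + 25)) = 1/(2*27) = 1/54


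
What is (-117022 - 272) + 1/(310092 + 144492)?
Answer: -53319975695/454584 ≈ -1.1729e+5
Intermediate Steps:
(-117022 - 272) + 1/(310092 + 144492) = -117294 + 1/454584 = -53319975695/454584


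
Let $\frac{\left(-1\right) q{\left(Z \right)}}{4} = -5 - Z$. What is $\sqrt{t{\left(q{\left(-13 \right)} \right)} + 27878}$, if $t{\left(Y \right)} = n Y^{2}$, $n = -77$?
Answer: $i \sqrt{50970} \approx 225.77 i$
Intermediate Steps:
$q{\left(Z \right)} = 20 + 4 Z$ ($q{\left(Z \right)} = - 4 \left(-5 - Z\right) = 20 + 4 Z$)
$t{\left(Y \right)} = - 77 Y^{2}$
$\sqrt{t{\left(q{\left(-13 \right)} \right)} + 27878} = \sqrt{- 77 \left(20 + 4 \left(-13\right)\right)^{2} + 27878} = \sqrt{- 77 \left(20 - 52\right)^{2} + 27878} = \sqrt{- 77 \left(-32\right)^{2} + 27878} = \sqrt{\left(-77\right) 1024 + 27878} = \sqrt{-78848 + 27878} = \sqrt{-50970} = i \sqrt{50970}$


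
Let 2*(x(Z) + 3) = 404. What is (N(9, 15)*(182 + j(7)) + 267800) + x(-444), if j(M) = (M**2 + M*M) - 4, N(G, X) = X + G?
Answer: 274623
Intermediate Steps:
N(G, X) = G + X
x(Z) = 199 (x(Z) = -3 + (1/2)*404 = -3 + 202 = 199)
j(M) = -4 + 2*M**2 (j(M) = (M**2 + M**2) - 4 = 2*M**2 - 4 = -4 + 2*M**2)
(N(9, 15)*(182 + j(7)) + 267800) + x(-444) = ((9 + 15)*(182 + (-4 + 2*7**2)) + 267800) + 199 = (24*(182 + (-4 + 2*49)) + 267800) + 199 = (24*(182 + (-4 + 98)) + 267800) + 199 = (24*(182 + 94) + 267800) + 199 = (24*276 + 267800) + 199 = (6624 + 267800) + 199 = 274424 + 199 = 274623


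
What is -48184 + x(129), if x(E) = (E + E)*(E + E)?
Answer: 18380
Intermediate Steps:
x(E) = 4*E**2 (x(E) = (2*E)*(2*E) = 4*E**2)
-48184 + x(129) = -48184 + 4*129**2 = -48184 + 4*16641 = -48184 + 66564 = 18380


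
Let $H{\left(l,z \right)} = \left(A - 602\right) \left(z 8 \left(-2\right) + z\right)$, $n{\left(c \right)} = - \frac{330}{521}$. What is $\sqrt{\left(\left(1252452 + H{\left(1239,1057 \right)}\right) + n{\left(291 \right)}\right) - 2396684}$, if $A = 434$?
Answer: $\frac{\sqrt{412429454998}}{521} \approx 1232.6$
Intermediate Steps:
$n{\left(c \right)} = - \frac{330}{521}$ ($n{\left(c \right)} = \left(-330\right) \frac{1}{521} = - \frac{330}{521}$)
$H{\left(l,z \right)} = 2520 z$ ($H{\left(l,z \right)} = \left(434 - 602\right) \left(z 8 \left(-2\right) + z\right) = - 168 \left(8 z \left(-2\right) + z\right) = - 168 \left(- 16 z + z\right) = - 168 \left(- 15 z\right) = 2520 z$)
$\sqrt{\left(\left(1252452 + H{\left(1239,1057 \right)}\right) + n{\left(291 \right)}\right) - 2396684} = \sqrt{\left(\left(1252452 + 2520 \cdot 1057\right) - \frac{330}{521}\right) - 2396684} = \sqrt{\left(\left(1252452 + 2663640\right) - \frac{330}{521}\right) - 2396684} = \sqrt{\left(3916092 - \frac{330}{521}\right) - 2396684} = \sqrt{\frac{2040283602}{521} - 2396684} = \sqrt{\frac{791611238}{521}} = \frac{\sqrt{412429454998}}{521}$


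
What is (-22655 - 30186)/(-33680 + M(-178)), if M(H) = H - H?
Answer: 52841/33680 ≈ 1.5689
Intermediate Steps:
M(H) = 0
(-22655 - 30186)/(-33680 + M(-178)) = (-22655 - 30186)/(-33680 + 0) = -52841/(-33680) = -52841*(-1/33680) = 52841/33680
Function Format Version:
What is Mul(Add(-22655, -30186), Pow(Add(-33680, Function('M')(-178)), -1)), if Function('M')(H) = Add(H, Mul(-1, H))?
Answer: Rational(52841, 33680) ≈ 1.5689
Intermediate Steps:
Function('M')(H) = 0
Mul(Add(-22655, -30186), Pow(Add(-33680, Function('M')(-178)), -1)) = Mul(Add(-22655, -30186), Pow(Add(-33680, 0), -1)) = Mul(-52841, Pow(-33680, -1)) = Mul(-52841, Rational(-1, 33680)) = Rational(52841, 33680)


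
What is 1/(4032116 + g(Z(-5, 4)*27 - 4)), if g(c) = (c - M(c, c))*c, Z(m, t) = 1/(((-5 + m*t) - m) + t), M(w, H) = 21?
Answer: 256/1032260553 ≈ 2.4800e-7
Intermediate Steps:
Z(m, t) = 1/(-5 + t - m + m*t) (Z(m, t) = 1/((-5 - m + m*t) + t) = 1/(-5 + t - m + m*t))
g(c) = c*(-21 + c) (g(c) = (c - 1*21)*c = (c - 21)*c = (-21 + c)*c = c*(-21 + c))
1/(4032116 + g(Z(-5, 4)*27 - 4)) = 1/(4032116 + (27/(-5 + 4 - 1*(-5) - 5*4) - 4)*(-21 + (27/(-5 + 4 - 1*(-5) - 5*4) - 4))) = 1/(4032116 + (27/(-5 + 4 + 5 - 20) - 4)*(-21 + (27/(-5 + 4 + 5 - 20) - 4))) = 1/(4032116 + (27/(-16) - 4)*(-21 + (27/(-16) - 4))) = 1/(4032116 + (-1/16*27 - 4)*(-21 + (-1/16*27 - 4))) = 1/(4032116 + (-27/16 - 4)*(-21 + (-27/16 - 4))) = 1/(4032116 - 91*(-21 - 91/16)/16) = 1/(4032116 - 91/16*(-427/16)) = 1/(4032116 + 38857/256) = 1/(1032260553/256) = 256/1032260553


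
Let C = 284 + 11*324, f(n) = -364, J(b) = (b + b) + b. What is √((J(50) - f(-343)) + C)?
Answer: √4362 ≈ 66.045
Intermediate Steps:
J(b) = 3*b (J(b) = 2*b + b = 3*b)
C = 3848 (C = 284 + 3564 = 3848)
√((J(50) - f(-343)) + C) = √((3*50 - 1*(-364)) + 3848) = √((150 + 364) + 3848) = √(514 + 3848) = √4362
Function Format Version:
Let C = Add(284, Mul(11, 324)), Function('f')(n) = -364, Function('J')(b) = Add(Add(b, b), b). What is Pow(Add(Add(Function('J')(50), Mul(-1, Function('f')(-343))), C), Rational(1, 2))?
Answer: Pow(4362, Rational(1, 2)) ≈ 66.045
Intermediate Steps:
Function('J')(b) = Mul(3, b) (Function('J')(b) = Add(Mul(2, b), b) = Mul(3, b))
C = 3848 (C = Add(284, 3564) = 3848)
Pow(Add(Add(Function('J')(50), Mul(-1, Function('f')(-343))), C), Rational(1, 2)) = Pow(Add(Add(Mul(3, 50), Mul(-1, -364)), 3848), Rational(1, 2)) = Pow(Add(Add(150, 364), 3848), Rational(1, 2)) = Pow(Add(514, 3848), Rational(1, 2)) = Pow(4362, Rational(1, 2))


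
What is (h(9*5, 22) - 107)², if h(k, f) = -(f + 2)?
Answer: 17161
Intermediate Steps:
h(k, f) = -2 - f (h(k, f) = -(2 + f) = -2 - f)
(h(9*5, 22) - 107)² = ((-2 - 1*22) - 107)² = ((-2 - 22) - 107)² = (-24 - 107)² = (-131)² = 17161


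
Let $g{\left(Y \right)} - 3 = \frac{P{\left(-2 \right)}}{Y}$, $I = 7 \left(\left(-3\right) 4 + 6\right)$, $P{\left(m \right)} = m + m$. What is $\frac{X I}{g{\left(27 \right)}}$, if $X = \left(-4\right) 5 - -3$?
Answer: $\frac{2754}{11} \approx 250.36$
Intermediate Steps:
$P{\left(m \right)} = 2 m$
$X = -17$ ($X = -20 + 3 = -17$)
$I = -42$ ($I = 7 \left(-12 + 6\right) = 7 \left(-6\right) = -42$)
$g{\left(Y \right)} = 3 - \frac{4}{Y}$ ($g{\left(Y \right)} = 3 + \frac{2 \left(-2\right)}{Y} = 3 - \frac{4}{Y}$)
$\frac{X I}{g{\left(27 \right)}} = \frac{\left(-17\right) \left(-42\right)}{3 - \frac{4}{27}} = \frac{714}{3 - \frac{4}{27}} = \frac{714}{\frac{77}{27}} = 714 \cdot \frac{27}{77} = \frac{2754}{11}$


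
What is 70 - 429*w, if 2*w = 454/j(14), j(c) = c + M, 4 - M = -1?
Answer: -96053/19 ≈ -5055.4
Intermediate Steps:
M = 5 (M = 4 - 1*(-1) = 4 + 1 = 5)
j(c) = 5 + c (j(c) = c + 5 = 5 + c)
w = 227/19 (w = (454/(5 + 14))/2 = (454/19)/2 = (454*(1/19))/2 = (½)*(454/19) = 227/19 ≈ 11.947)
70 - 429*w = 70 - 429*227/19 = 70 - 97383/19 = -96053/19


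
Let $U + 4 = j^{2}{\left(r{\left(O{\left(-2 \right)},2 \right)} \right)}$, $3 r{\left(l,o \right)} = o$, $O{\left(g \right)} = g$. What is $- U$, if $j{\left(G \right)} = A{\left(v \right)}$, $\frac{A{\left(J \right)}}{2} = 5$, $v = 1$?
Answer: $-96$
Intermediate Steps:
$A{\left(J \right)} = 10$ ($A{\left(J \right)} = 2 \cdot 5 = 10$)
$r{\left(l,o \right)} = \frac{o}{3}$
$j{\left(G \right)} = 10$
$U = 96$ ($U = -4 + 10^{2} = -4 + 100 = 96$)
$- U = \left(-1\right) 96 = -96$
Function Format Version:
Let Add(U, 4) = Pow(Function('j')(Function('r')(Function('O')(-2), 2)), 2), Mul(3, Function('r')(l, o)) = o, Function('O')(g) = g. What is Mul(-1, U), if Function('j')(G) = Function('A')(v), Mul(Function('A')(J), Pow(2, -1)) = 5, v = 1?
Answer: -96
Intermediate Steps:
Function('A')(J) = 10 (Function('A')(J) = Mul(2, 5) = 10)
Function('r')(l, o) = Mul(Rational(1, 3), o)
Function('j')(G) = 10
U = 96 (U = Add(-4, Pow(10, 2)) = Add(-4, 100) = 96)
Mul(-1, U) = Mul(-1, 96) = -96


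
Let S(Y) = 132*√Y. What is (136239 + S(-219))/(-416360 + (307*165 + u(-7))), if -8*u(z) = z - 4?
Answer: -1089912/2925629 - 1056*I*√219/2925629 ≈ -0.37254 - 0.0053415*I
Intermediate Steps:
u(z) = ½ - z/8 (u(z) = -(z - 4)/8 = -(-4 + z)/8 = ½ - z/8)
(136239 + S(-219))/(-416360 + (307*165 + u(-7))) = (136239 + 132*√(-219))/(-416360 + (307*165 + (½ - ⅛*(-7)))) = (136239 + 132*(I*√219))/(-416360 + (50655 + (½ + 7/8))) = (136239 + 132*I*√219)/(-416360 + (50655 + 11/8)) = (136239 + 132*I*√219)/(-416360 + 405251/8) = (136239 + 132*I*√219)/(-2925629/8) = (136239 + 132*I*√219)*(-8/2925629) = -1089912/2925629 - 1056*I*√219/2925629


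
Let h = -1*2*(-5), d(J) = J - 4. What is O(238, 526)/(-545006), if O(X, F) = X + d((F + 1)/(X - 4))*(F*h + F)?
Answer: 1155391/63765702 ≈ 0.018119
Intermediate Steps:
d(J) = -4 + J
h = 10 (h = -2*(-5) = 10)
O(X, F) = X + 11*F*(-4 + (1 + F)/(-4 + X)) (O(X, F) = X + (-4 + (F + 1)/(X - 4))*(F*10 + F) = X + (-4 + (1 + F)/(-4 + X))*(10*F + F) = X + (-4 + (1 + F)/(-4 + X))*(11*F) = X + 11*F*(-4 + (1 + F)/(-4 + X)))
O(238, 526)/(-545006) = ((238*(-4 + 238) + 11*526*(17 + 526 - 4*238))/(-4 + 238))/(-545006) = ((238*234 + 11*526*(17 + 526 - 952))/234)*(-1/545006) = ((55692 + 11*526*(-409))/234)*(-1/545006) = ((55692 - 2366474)/234)*(-1/545006) = ((1/234)*(-2310782))*(-1/545006) = -1155391/117*(-1/545006) = 1155391/63765702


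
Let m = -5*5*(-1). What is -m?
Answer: -25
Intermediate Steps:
m = 25 (m = -25*(-1) = 25)
-m = -1*25 = -25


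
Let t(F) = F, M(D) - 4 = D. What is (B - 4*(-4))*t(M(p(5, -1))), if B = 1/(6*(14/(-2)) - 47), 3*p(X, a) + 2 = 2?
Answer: 5692/89 ≈ 63.955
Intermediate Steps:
p(X, a) = 0 (p(X, a) = -⅔ + (⅓)*2 = -⅔ + ⅔ = 0)
M(D) = 4 + D
B = -1/89 (B = 1/(6*(14*(-½)) - 47) = 1/(6*(-7) - 47) = 1/(-42 - 47) = 1/(-89) = -1/89 ≈ -0.011236)
(B - 4*(-4))*t(M(p(5, -1))) = (-1/89 - 4*(-4))*(4 + 0) = (-1/89 + 16)*4 = (1423/89)*4 = 5692/89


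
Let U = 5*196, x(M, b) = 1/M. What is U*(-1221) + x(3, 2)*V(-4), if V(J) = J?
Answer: -3589744/3 ≈ -1.1966e+6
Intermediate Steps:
U = 980
U*(-1221) + x(3, 2)*V(-4) = 980*(-1221) - 4/3 = -1196580 + (⅓)*(-4) = -1196580 - 4/3 = -3589744/3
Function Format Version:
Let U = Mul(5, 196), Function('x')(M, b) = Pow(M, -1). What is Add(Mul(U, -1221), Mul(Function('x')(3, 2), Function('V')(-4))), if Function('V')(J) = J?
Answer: Rational(-3589744, 3) ≈ -1.1966e+6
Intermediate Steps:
U = 980
Add(Mul(U, -1221), Mul(Function('x')(3, 2), Function('V')(-4))) = Add(Mul(980, -1221), Mul(Pow(3, -1), -4)) = Add(-1196580, Mul(Rational(1, 3), -4)) = Add(-1196580, Rational(-4, 3)) = Rational(-3589744, 3)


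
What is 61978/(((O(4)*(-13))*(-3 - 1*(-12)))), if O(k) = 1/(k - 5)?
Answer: 61978/117 ≈ 529.73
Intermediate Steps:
O(k) = 1/(-5 + k)
61978/(((O(4)*(-13))*(-3 - 1*(-12)))) = 61978/(((-13/(-5 + 4))*(-3 - 1*(-12)))) = 61978/(((-13/(-1))*(-3 + 12))) = 61978/((-1*(-13)*9)) = 61978/((13*9)) = 61978/117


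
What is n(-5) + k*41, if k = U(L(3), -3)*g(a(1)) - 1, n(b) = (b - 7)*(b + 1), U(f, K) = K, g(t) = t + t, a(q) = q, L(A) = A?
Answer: -239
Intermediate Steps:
g(t) = 2*t
n(b) = (1 + b)*(-7 + b) (n(b) = (-7 + b)*(1 + b) = (1 + b)*(-7 + b))
k = -7 (k = -6 - 1 = -7)
n(-5) + k*41 = (-7 + (-5)**2 - 6*(-5)) - 7*41 = (-7 + 25 + 30) - 287 = 48 - 287 = -239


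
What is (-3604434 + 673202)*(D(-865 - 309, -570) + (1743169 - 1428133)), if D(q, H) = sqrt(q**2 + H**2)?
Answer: -923443604352 - 5862464*sqrt(425794) ≈ -9.2727e+11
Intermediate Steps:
D(q, H) = sqrt(H**2 + q**2)
(-3604434 + 673202)*(D(-865 - 309, -570) + (1743169 - 1428133)) = (-3604434 + 673202)*(sqrt((-570)**2 + (-865 - 309)**2) + (1743169 - 1428133)) = -2931232*(sqrt(324900 + (-1174)**2) + 315036) = -2931232*(sqrt(324900 + 1378276) + 315036) = -2931232*(sqrt(1703176) + 315036) = -2931232*(2*sqrt(425794) + 315036) = -2931232*(315036 + 2*sqrt(425794)) = -923443604352 - 5862464*sqrt(425794)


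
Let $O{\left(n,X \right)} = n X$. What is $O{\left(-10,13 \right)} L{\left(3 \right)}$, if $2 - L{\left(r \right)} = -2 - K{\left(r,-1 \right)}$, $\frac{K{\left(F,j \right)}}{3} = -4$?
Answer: $1040$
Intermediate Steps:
$O{\left(n,X \right)} = X n$
$K{\left(F,j \right)} = -12$ ($K{\left(F,j \right)} = 3 \left(-4\right) = -12$)
$L{\left(r \right)} = -8$ ($L{\left(r \right)} = 2 - \left(-2 - -12\right) = 2 - \left(-2 + 12\right) = 2 - 10 = -8$)
$O{\left(-10,13 \right)} L{\left(3 \right)} = 13 \left(-10\right) \left(-8\right) = \left(-130\right) \left(-8\right) = 1040$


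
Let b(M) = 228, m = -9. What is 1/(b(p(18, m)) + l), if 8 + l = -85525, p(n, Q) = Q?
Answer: -1/85305 ≈ -1.1723e-5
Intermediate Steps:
l = -85533 (l = -8 - 85525 = -85533)
1/(b(p(18, m)) + l) = 1/(228 - 85533) = 1/(-85305) = -1/85305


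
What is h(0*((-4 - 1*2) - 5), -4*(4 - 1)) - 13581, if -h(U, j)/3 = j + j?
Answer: -13509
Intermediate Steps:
h(U, j) = -6*j (h(U, j) = -3*(j + j) = -6*j)
h(0*((-4 - 1*2) - 5), -4*(4 - 1)) - 13581 = -(-24)*(4 - 1) - 13581 = -(-24)*3 - 13581 = -6*(-12) - 13581 = 72 - 13581 = -13509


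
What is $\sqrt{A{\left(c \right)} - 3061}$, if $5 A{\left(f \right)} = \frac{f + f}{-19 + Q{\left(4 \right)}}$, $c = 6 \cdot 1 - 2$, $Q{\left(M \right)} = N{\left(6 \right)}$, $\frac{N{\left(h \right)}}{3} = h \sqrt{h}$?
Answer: $\frac{\sqrt{1454015 - 1377450 \sqrt{6}}}{5 \sqrt{-19 + 18 \sqrt{6}}} \approx 55.326 i$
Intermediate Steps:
$N{\left(h \right)} = 3 h^{\frac{3}{2}}$ ($N{\left(h \right)} = 3 h \sqrt{h} = 3 h^{\frac{3}{2}}$)
$Q{\left(M \right)} = 18 \sqrt{6}$ ($Q{\left(M \right)} = 3 \cdot 6^{\frac{3}{2}} = 3 \cdot 6 \sqrt{6} = 18 \sqrt{6}$)
$c = 4$ ($c = 6 - 2 = 4$)
$A{\left(f \right)} = \frac{2 f}{5 \left(-19 + 18 \sqrt{6}\right)}$ ($A{\left(f \right)} = \frac{\left(f + f\right) \frac{1}{-19 + 18 \sqrt{6}}}{5} = \frac{2 f \frac{1}{-19 + 18 \sqrt{6}}}{5} = \frac{2 f}{5 \left(-19 + 18 \sqrt{6}\right)}$)
$\sqrt{A{\left(c \right)} - 3061} = \sqrt{\left(\frac{38}{7915} \cdot 4 + \frac{36}{7915} \cdot 4 \sqrt{6}\right) - 3061} = \sqrt{\left(\frac{152}{7915} + \frac{144 \sqrt{6}}{7915}\right) - 3061} = \sqrt{- \frac{24227663}{7915} + \frac{144 \sqrt{6}}{7915}}$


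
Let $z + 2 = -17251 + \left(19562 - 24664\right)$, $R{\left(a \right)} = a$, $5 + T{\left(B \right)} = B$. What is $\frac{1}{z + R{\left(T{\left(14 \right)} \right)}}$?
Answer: $- \frac{1}{22346} \approx -4.4751 \cdot 10^{-5}$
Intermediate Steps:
$T{\left(B \right)} = -5 + B$
$z = -22355$ ($z = -2 + \left(-17251 + \left(19562 - 24664\right)\right) = -2 - 22353 = -22355$)
$\frac{1}{z + R{\left(T{\left(14 \right)} \right)}} = \frac{1}{-22355 + \left(-5 + 14\right)} = \frac{1}{-22355 + 9} = \frac{1}{-22346} = - \frac{1}{22346}$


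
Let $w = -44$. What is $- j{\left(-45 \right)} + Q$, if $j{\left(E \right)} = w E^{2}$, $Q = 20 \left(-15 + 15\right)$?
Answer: $89100$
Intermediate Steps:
$Q = 0$ ($Q = 20 \cdot 0 = 0$)
$j{\left(E \right)} = - 44 E^{2}$
$- j{\left(-45 \right)} + Q = - \left(-44\right) \left(-45\right)^{2} + 0 = - \left(-44\right) 2025 + 0 = \left(-1\right) \left(-89100\right) + 0 = 89100 + 0 = 89100$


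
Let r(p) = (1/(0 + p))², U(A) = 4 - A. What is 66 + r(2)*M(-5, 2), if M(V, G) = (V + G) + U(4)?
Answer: 261/4 ≈ 65.250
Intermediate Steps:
r(p) = p⁻² (r(p) = (1/p)² = p⁻²)
M(V, G) = G + V (M(V, G) = (V + G) + (4 - 1*4) = (G + V) + (4 - 4) = (G + V) + 0 = G + V)
66 + r(2)*M(-5, 2) = 66 + (2 - 5)/2² = 66 + (¼)*(-3) = 66 - ¾ = 261/4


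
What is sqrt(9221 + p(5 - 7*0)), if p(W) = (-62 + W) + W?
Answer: sqrt(9169) ≈ 95.755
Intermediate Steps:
p(W) = -62 + 2*W
sqrt(9221 + p(5 - 7*0)) = sqrt(9221 + (-62 + 2*(5 - 7*0))) = sqrt(9221 + (-62 + 2*(5 + 0))) = sqrt(9221 + (-62 + 2*5)) = sqrt(9221 + (-62 + 10)) = sqrt(9221 - 52) = sqrt(9169)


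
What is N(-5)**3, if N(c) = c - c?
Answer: 0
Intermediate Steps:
N(c) = 0
N(-5)**3 = 0**3 = 0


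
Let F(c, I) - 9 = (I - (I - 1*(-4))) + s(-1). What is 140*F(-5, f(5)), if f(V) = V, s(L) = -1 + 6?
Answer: 1400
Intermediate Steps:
s(L) = 5
F(c, I) = 10 (F(c, I) = 9 + ((I - (I - 1*(-4))) + 5) = 9 + ((I - (I + 4)) + 5) = 9 + ((I - (4 + I)) + 5) = 9 + ((I + (-4 - I)) + 5) = 9 + (-4 + 5) = 9 + 1 = 10)
140*F(-5, f(5)) = 140*10 = 1400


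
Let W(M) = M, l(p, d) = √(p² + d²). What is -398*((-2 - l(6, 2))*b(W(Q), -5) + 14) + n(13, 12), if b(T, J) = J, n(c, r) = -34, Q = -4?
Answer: -9586 - 3980*√10 ≈ -22172.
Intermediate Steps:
l(p, d) = √(d² + p²)
-398*((-2 - l(6, 2))*b(W(Q), -5) + 14) + n(13, 12) = -398*((-2 - √(2² + 6²))*(-5) + 14) - 34 = -398*((-2 - √(4 + 36))*(-5) + 14) - 34 = -398*((-2 - √40)*(-5) + 14) - 34 = -398*((-2 - 2*√10)*(-5) + 14) - 34 = -398*((10 + 10*√10) + 14) - 34 = -398*(24 + 10*√10) - 34 = (-9552 - 3980*√10) - 34 = -9586 - 3980*√10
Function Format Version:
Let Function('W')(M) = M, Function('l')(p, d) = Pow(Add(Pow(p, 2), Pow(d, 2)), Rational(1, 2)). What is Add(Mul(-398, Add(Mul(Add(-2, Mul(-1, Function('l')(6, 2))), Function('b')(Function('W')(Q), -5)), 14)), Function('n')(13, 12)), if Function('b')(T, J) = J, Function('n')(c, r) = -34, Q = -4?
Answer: Add(-9586, Mul(-3980, Pow(10, Rational(1, 2)))) ≈ -22172.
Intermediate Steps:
Function('l')(p, d) = Pow(Add(Pow(d, 2), Pow(p, 2)), Rational(1, 2))
Add(Mul(-398, Add(Mul(Add(-2, Mul(-1, Function('l')(6, 2))), Function('b')(Function('W')(Q), -5)), 14)), Function('n')(13, 12)) = Add(Mul(-398, Add(Mul(Add(-2, Mul(-1, Pow(Add(Pow(2, 2), Pow(6, 2)), Rational(1, 2)))), -5), 14)), -34) = Add(Mul(-398, Add(Mul(Add(-2, Mul(-1, Pow(Add(4, 36), Rational(1, 2)))), -5), 14)), -34) = Add(Mul(-398, Add(Mul(Add(-2, Mul(-1, Pow(40, Rational(1, 2)))), -5), 14)), -34) = Add(Mul(-398, Add(Mul(Add(-2, Mul(-1, Mul(2, Pow(10, Rational(1, 2))))), -5), 14)), -34) = Add(Mul(-398, Add(Mul(Add(-2, Mul(-2, Pow(10, Rational(1, 2)))), -5), 14)), -34) = Add(Mul(-398, Add(Add(10, Mul(10, Pow(10, Rational(1, 2)))), 14)), -34) = Add(Mul(-398, Add(24, Mul(10, Pow(10, Rational(1, 2))))), -34) = Add(Add(-9552, Mul(-3980, Pow(10, Rational(1, 2)))), -34) = Add(-9586, Mul(-3980, Pow(10, Rational(1, 2))))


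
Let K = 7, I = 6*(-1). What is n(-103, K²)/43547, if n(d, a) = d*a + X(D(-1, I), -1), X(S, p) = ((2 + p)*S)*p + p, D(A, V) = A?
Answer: -721/6221 ≈ -0.11590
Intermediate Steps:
I = -6
X(S, p) = p + S*p*(2 + p) (X(S, p) = (S*(2 + p))*p + p = S*p*(2 + p) + p = p + S*p*(2 + p))
n(d, a) = a*d (n(d, a) = d*a - (1 + 2*(-1) - 1*(-1)) = a*d - (1 - 2 + 1) = a*d - 1*0 = a*d + 0 = a*d)
n(-103, K²)/43547 = (7²*(-103))/43547 = (49*(-103))*(1/43547) = -5047*1/43547 = -721/6221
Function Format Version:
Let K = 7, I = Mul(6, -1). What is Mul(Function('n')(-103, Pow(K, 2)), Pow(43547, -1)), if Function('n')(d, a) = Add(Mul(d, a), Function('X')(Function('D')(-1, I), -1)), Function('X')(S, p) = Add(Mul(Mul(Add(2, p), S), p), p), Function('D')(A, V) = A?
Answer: Rational(-721, 6221) ≈ -0.11590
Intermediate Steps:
I = -6
Function('X')(S, p) = Add(p, Mul(S, p, Add(2, p))) (Function('X')(S, p) = Add(Mul(Mul(S, Add(2, p)), p), p) = Add(Mul(S, p, Add(2, p)), p) = Add(p, Mul(S, p, Add(2, p))))
Function('n')(d, a) = Mul(a, d) (Function('n')(d, a) = Add(Mul(d, a), Mul(-1, Add(1, Mul(2, -1), Mul(-1, -1)))) = Add(Mul(a, d), Mul(-1, Add(1, -2, 1))) = Add(Mul(a, d), Mul(-1, 0)) = Add(Mul(a, d), 0) = Mul(a, d))
Mul(Function('n')(-103, Pow(K, 2)), Pow(43547, -1)) = Mul(Mul(Pow(7, 2), -103), Pow(43547, -1)) = Mul(Mul(49, -103), Rational(1, 43547)) = Mul(-5047, Rational(1, 43547)) = Rational(-721, 6221)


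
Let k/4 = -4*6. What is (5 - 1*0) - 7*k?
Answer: 677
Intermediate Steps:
k = -96 (k = 4*(-4*6) = 4*(-24) = -96)
(5 - 1*0) - 7*k = (5 - 1*0) - 7*(-96) = (5 + 0) + 672 = 5 + 672 = 677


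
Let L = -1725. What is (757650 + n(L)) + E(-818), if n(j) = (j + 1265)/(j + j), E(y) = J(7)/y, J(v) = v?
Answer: 9296367031/12270 ≈ 7.5765e+5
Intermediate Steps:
E(y) = 7/y
n(j) = (1265 + j)/(2*j) (n(j) = (1265 + j)/((2*j)) = (1265 + j)*(1/(2*j)) = (1265 + j)/(2*j))
(757650 + n(L)) + E(-818) = (757650 + (1/2)*(1265 - 1725)/(-1725)) + 7/(-818) = (757650 + (1/2)*(-1/1725)*(-460)) + 7*(-1/818) = (757650 + 2/15) - 7/818 = 11364752/15 - 7/818 = 9296367031/12270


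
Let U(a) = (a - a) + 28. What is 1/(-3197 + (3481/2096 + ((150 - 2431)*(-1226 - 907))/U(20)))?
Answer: 14672/2502573435 ≈ 5.8628e-6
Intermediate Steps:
U(a) = 28 (U(a) = 0 + 28 = 28)
1/(-3197 + (3481/2096 + ((150 - 2431)*(-1226 - 907))/U(20))) = 1/(-3197 + (3481/2096 + ((150 - 2431)*(-1226 - 907))/28)) = 1/(-3197 + (3481*(1/2096) - 2281*(-2133)*(1/28))) = 1/(-3197 + (3481/2096 + 4865373*(1/28))) = 1/(-3197 + (3481/2096 + 4865373/28)) = 1/(-3197 + 2549479819/14672) = 1/(2502573435/14672) = 14672/2502573435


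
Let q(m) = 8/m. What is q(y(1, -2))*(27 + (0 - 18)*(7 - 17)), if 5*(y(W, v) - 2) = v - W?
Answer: 8280/7 ≈ 1182.9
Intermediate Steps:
y(W, v) = 2 - W/5 + v/5 (y(W, v) = 2 + (v - W)/5 = 2 + (-W/5 + v/5) = 2 - W/5 + v/5)
q(y(1, -2))*(27 + (0 - 18)*(7 - 17)) = (8/(2 - ⅕*1 + (⅕)*(-2)))*(27 + (0 - 18)*(7 - 17)) = (8/(2 - ⅕ - ⅖))*(27 - 18*(-10)) = (8/(7/5))*(27 + 180) = (8*(5/7))*207 = (40/7)*207 = 8280/7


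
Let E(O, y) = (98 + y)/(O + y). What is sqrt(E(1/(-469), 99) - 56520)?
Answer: I*sqrt(121838411941010)/46430 ≈ 237.74*I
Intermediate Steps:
E(O, y) = (98 + y)/(O + y)
sqrt(E(1/(-469), 99) - 56520) = sqrt((98 + 99)/(1/(-469) + 99) - 56520) = sqrt(197/(-1/469 + 99) - 56520) = sqrt(197/(46430/469) - 56520) = sqrt((469/46430)*197 - 56520) = sqrt(92393/46430 - 56520) = sqrt(-2624131207/46430) = I*sqrt(121838411941010)/46430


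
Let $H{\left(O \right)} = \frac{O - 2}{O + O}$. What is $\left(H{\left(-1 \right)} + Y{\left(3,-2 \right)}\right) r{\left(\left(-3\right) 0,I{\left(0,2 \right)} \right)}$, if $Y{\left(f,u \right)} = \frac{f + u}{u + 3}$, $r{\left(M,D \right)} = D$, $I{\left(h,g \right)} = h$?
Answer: $0$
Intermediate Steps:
$H{\left(O \right)} = \frac{-2 + O}{2 O}$
$Y{\left(f,u \right)} = \frac{f + u}{3 + u}$
$\left(H{\left(-1 \right)} + Y{\left(3,-2 \right)}\right) r{\left(\left(-3\right) 0,I{\left(0,2 \right)} \right)} = \left(\frac{-2 - 1}{2 \left(-1\right)} + \frac{3 - 2}{3 - 2}\right) 0 = \left(\frac{1}{2} \left(-1\right) \left(-3\right) + 1^{-1} \cdot 1\right) 0 = \left(\frac{3}{2} + 1 \cdot 1\right) 0 = \left(\frac{3}{2} + 1\right) 0 = \frac{5}{2} \cdot 0 = 0$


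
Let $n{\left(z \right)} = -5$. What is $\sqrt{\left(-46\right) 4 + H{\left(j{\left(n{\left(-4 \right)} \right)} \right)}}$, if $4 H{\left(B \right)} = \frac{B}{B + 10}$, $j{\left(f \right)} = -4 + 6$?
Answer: $\frac{i \sqrt{26490}}{12} \approx 13.563 i$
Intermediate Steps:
$j{\left(f \right)} = 2$
$H{\left(B \right)} = \frac{B}{4 \left(10 + B\right)}$ ($H{\left(B \right)} = \frac{B \frac{1}{B + 10}}{4} = \frac{B \frac{1}{10 + B}}{4} = \frac{B}{4 \left(10 + B\right)}$)
$\sqrt{\left(-46\right) 4 + H{\left(j{\left(n{\left(-4 \right)} \right)} \right)}} = \sqrt{\left(-46\right) 4 + \frac{1}{4} \cdot 2 \frac{1}{10 + 2}} = \sqrt{-184 + \frac{1}{4} \cdot 2 \cdot \frac{1}{12}} = \sqrt{-184 + \frac{1}{24}} = \sqrt{- \frac{4415}{24}} = \frac{i \sqrt{26490}}{12}$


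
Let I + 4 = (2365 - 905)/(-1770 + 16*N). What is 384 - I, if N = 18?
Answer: 288238/741 ≈ 388.99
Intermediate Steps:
I = -3694/741 (I = -4 + (2365 - 905)/(-1770 + 16*18) = -4 + 1460/(-1770 + 288) = -4 + 1460/(-1482) = -4 + 1460*(-1/1482) = -4 - 730/741 = -3694/741 ≈ -4.9852)
384 - I = 384 - 1*(-3694/741) = 384 + 3694/741 = 288238/741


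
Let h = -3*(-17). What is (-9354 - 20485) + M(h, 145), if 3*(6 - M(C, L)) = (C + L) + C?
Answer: -89746/3 ≈ -29915.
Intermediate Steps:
h = 51
M(C, L) = 6 - 2*C/3 - L/3 (M(C, L) = 6 - ((C + L) + C)/3 = 6 - (L + 2*C)/3 = 6 + (-2*C/3 - L/3) = 6 - 2*C/3 - L/3)
(-9354 - 20485) + M(h, 145) = (-9354 - 20485) + (6 - 2/3*51 - 1/3*145) = -29839 + (6 - 34 - 145/3) = -29839 - 229/3 = -89746/3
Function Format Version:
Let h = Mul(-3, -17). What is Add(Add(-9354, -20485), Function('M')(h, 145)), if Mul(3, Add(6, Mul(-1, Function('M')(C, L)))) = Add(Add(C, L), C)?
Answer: Rational(-89746, 3) ≈ -29915.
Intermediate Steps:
h = 51
Function('M')(C, L) = Add(6, Mul(Rational(-2, 3), C), Mul(Rational(-1, 3), L)) (Function('M')(C, L) = Add(6, Mul(Rational(-1, 3), Add(Add(C, L), C))) = Add(6, Mul(Rational(-1, 3), Add(L, Mul(2, C)))) = Add(6, Add(Mul(Rational(-2, 3), C), Mul(Rational(-1, 3), L))) = Add(6, Mul(Rational(-2, 3), C), Mul(Rational(-1, 3), L)))
Add(Add(-9354, -20485), Function('M')(h, 145)) = Add(Add(-9354, -20485), Add(6, Mul(Rational(-2, 3), 51), Mul(Rational(-1, 3), 145))) = Add(-29839, Add(6, -34, Rational(-145, 3))) = Add(-29839, Rational(-229, 3)) = Rational(-89746, 3)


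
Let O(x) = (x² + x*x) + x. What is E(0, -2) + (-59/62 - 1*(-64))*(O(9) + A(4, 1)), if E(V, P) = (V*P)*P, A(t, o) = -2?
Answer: 660621/62 ≈ 10655.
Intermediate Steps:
E(V, P) = V*P² (E(V, P) = (P*V)*P = V*P²)
O(x) = x + 2*x² (O(x) = (x² + x²) + x = 2*x² + x = x + 2*x²)
E(0, -2) + (-59/62 - 1*(-64))*(O(9) + A(4, 1)) = 0*(-2)² + (-59/62 - 1*(-64))*(9*(1 + 2*9) - 2) = 0*4 + (-59*1/62 + 64)*(9*(1 + 18) - 2) = 0 + (-59/62 + 64)*(9*19 - 2) = 0 + 3909*(171 - 2)/62 = 0 + (3909/62)*169 = 0 + 660621/62 = 660621/62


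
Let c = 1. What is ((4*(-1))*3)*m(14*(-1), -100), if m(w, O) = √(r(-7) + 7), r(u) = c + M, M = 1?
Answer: -36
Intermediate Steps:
r(u) = 2 (r(u) = 1 + 1 = 2)
m(w, O) = 3 (m(w, O) = √(2 + 7) = √9 = 3)
((4*(-1))*3)*m(14*(-1), -100) = ((4*(-1))*3)*3 = -4*3*3 = -12*3 = -36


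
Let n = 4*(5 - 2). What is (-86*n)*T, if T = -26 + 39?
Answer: -13416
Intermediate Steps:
T = 13
n = 12 (n = 4*3 = 12)
(-86*n)*T = -86*12*13 = -1032*13 = -13416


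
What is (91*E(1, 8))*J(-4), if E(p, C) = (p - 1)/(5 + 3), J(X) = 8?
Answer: 0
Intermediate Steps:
E(p, C) = -⅛ + p/8 (E(p, C) = (-1 + p)/8 = (-1 + p)*(⅛) = -⅛ + p/8)
(91*E(1, 8))*J(-4) = (91*(-⅛ + (⅛)*1))*8 = (91*(-⅛ + ⅛))*8 = (91*0)*8 = 0*8 = 0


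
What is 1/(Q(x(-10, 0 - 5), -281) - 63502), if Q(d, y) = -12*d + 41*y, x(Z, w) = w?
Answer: -1/74963 ≈ -1.3340e-5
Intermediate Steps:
1/(Q(x(-10, 0 - 5), -281) - 63502) = 1/((-12*(0 - 5) + 41*(-281)) - 63502) = 1/((-12*(-5) - 11521) - 63502) = 1/((60 - 11521) - 63502) = 1/(-11461 - 63502) = 1/(-74963) = -1/74963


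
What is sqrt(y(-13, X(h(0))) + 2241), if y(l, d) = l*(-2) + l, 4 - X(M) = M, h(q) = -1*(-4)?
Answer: 7*sqrt(46) ≈ 47.476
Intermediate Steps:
h(q) = 4
X(M) = 4 - M
y(l, d) = -l (y(l, d) = -2*l + l = -l)
sqrt(y(-13, X(h(0))) + 2241) = sqrt(-1*(-13) + 2241) = sqrt(13 + 2241) = sqrt(2254) = 7*sqrt(46)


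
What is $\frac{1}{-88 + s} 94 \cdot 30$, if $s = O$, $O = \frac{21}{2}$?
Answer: $- \frac{1128}{31} \approx -36.387$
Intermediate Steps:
$O = \frac{21}{2}$ ($O = 21 \cdot \frac{1}{2} = \frac{21}{2} \approx 10.5$)
$s = \frac{21}{2} \approx 10.5$
$\frac{1}{-88 + s} 94 \cdot 30 = \frac{1}{-88 + \frac{21}{2}} \cdot 94 \cdot 30 = \frac{1}{- \frac{155}{2}} \cdot 94 \cdot 30 = \left(- \frac{2}{155}\right) 94 \cdot 30 = \left(- \frac{188}{155}\right) 30 = - \frac{1128}{31}$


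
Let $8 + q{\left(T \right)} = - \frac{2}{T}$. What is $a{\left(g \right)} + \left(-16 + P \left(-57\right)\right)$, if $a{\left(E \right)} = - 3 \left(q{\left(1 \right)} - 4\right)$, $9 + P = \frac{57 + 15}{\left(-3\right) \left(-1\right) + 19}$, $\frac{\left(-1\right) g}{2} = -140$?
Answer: $\frac{3877}{11} \approx 352.45$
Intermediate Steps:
$g = 280$ ($g = \left(-2\right) \left(-140\right) = 280$)
$P = - \frac{63}{11}$ ($P = -9 + \frac{57 + 15}{\left(-3\right) \left(-1\right) + 19} = -9 + \frac{72}{3 + 19} = -9 + \frac{72}{22} = -9 + 72 \cdot \frac{1}{22} = -9 + \frac{36}{11} = - \frac{63}{11} \approx -5.7273$)
$q{\left(T \right)} = -8 - \frac{2}{T}$
$a{\left(E \right)} = 42$ ($a{\left(E \right)} = - 3 \left(\left(-8 - \frac{2}{1}\right) - 4\right) = - 3 \left(\left(-8 - 2\right) - 4\right) = - 3 \left(-10 - 4\right) = \left(-3\right) \left(-14\right) = 42$)
$a{\left(g \right)} + \left(-16 + P \left(-57\right)\right) = 42 - - \frac{3415}{11} = 42 + \left(-16 + \frac{3591}{11}\right) = 42 + \frac{3415}{11} = \frac{3877}{11}$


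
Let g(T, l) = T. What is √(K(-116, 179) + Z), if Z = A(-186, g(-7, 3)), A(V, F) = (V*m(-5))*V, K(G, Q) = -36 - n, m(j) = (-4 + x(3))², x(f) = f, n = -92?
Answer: 2*√8663 ≈ 186.15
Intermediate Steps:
m(j) = 1 (m(j) = (-4 + 3)² = (-1)² = 1)
K(G, Q) = 56 (K(G, Q) = -36 - 1*(-92) = -36 + 92 = 56)
A(V, F) = V² (A(V, F) = (V*1)*V = V*V = V²)
Z = 34596 (Z = (-186)² = 34596)
√(K(-116, 179) + Z) = √(56 + 34596) = √34652 = 2*√8663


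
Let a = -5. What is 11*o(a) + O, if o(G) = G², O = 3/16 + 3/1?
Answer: 4451/16 ≈ 278.19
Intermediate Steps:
O = 51/16 (O = 3*(1/16) + 3*1 = 3/16 + 3 = 51/16 ≈ 3.1875)
11*o(a) + O = 11*(-5)² + 51/16 = 11*25 + 51/16 = 275 + 51/16 = 4451/16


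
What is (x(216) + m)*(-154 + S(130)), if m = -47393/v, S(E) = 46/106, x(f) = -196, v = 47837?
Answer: 76697418855/2535361 ≈ 30251.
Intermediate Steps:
S(E) = 23/53 (S(E) = 46*(1/106) = 23/53)
m = -47393/47837 ≈ -0.99072
(x(216) + m)*(-154 + S(130)) = (-196 - 47393/47837)*(-154 + 23/53) = -9423445/47837*(-8139/53) = 76697418855/2535361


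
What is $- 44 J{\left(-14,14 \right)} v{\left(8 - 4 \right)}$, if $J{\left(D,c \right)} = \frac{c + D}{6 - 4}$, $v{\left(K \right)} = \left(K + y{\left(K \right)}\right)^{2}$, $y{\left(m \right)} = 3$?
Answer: $0$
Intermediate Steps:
$v{\left(K \right)} = \left(3 + K\right)^{2}$ ($v{\left(K \right)} = \left(K + 3\right)^{2} = \left(3 + K\right)^{2}$)
$J{\left(D,c \right)} = \frac{D}{2} + \frac{c}{2}$ ($J{\left(D,c \right)} = \frac{D + c}{2} = \left(D + c\right) \frac{1}{2} = \frac{D}{2} + \frac{c}{2}$)
$- 44 J{\left(-14,14 \right)} v{\left(8 - 4 \right)} = - 44 \left(\frac{1}{2} \left(-14\right) + \frac{1}{2} \cdot 14\right) \left(3 + \left(8 - 4\right)\right)^{2} = - 44 \left(-7 + 7\right) \left(3 + 4\right)^{2} = \left(-44\right) 0 \cdot 7^{2} = 0 \cdot 49 = 0$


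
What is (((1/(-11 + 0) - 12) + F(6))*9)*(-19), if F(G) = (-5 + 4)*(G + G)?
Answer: 45315/11 ≈ 4119.5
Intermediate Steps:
F(G) = -2*G
(((1/(-11 + 0) - 12) + F(6))*9)*(-19) = (((1/(-11 + 0) - 12) - 2*6)*9)*(-19) = (((1/(-11) - 12) - 12)*9)*(-19) = (((-1/11 - 12) - 12)*9)*(-19) = ((-133/11 - 12)*9)*(-19) = -265/11*9*(-19) = -2385/11*(-19) = 45315/11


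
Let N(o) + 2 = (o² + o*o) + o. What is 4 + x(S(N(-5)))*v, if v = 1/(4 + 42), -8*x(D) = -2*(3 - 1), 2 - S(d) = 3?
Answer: 369/92 ≈ 4.0109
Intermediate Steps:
N(o) = -2 + o + 2*o² (N(o) = -2 + ((o² + o*o) + o) = -2 + ((o² + o²) + o) = -2 + (2*o² + o) = -2 + (o + 2*o²) = -2 + o + 2*o²)
S(d) = -1 (S(d) = 2 - 1*3 = 2 - 3 = -1)
x(D) = ½ (x(D) = -(-1)*(3 - 1)/4 = -(-1)*2/4 = -⅛*(-4) = ½)
v = 1/46 ≈ 0.021739
4 + x(S(N(-5)))*v = 4 + (½)*(1/46) = 4 + 1/92 = 369/92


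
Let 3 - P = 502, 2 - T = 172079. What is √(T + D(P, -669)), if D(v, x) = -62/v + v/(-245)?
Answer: 2*I*√13121834640695/17465 ≈ 414.82*I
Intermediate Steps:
T = -172077 (T = 2 - 1*172079 = 2 - 172079 = -172077)
P = -499 (P = 3 - 1*502 = 3 - 502 = -499)
D(v, x) = -62/v - v/245 (D(v, x) = -62/v + v*(-1/245) = -62/v - v/245)
√(T + D(P, -669)) = √(-172077 + (-62/(-499) - 1/245*(-499))) = √(-172077 + (-62*(-1/499) + 499/245)) = √(-172077 + (62/499 + 499/245)) = √(-172077 + 264191/122255) = √(-21037009444/122255) = 2*I*√13121834640695/17465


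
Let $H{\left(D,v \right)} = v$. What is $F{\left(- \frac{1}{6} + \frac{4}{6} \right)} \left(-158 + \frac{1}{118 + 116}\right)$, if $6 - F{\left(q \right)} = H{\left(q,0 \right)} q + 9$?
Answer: $\frac{36971}{78} \approx 473.99$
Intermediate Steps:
$F{\left(q \right)} = -3$ ($F{\left(q \right)} = 6 - \left(0 q + 9\right) = 6 - \left(0 + 9\right) = 6 - 9 = -3$)
$F{\left(- \frac{1}{6} + \frac{4}{6} \right)} \left(-158 + \frac{1}{118 + 116}\right) = - 3 \left(-158 + \frac{1}{118 + 116}\right) = - 3 \left(-158 + \frac{1}{234}\right) = \left(-3\right) \left(- \frac{36971}{234}\right) = \frac{36971}{78}$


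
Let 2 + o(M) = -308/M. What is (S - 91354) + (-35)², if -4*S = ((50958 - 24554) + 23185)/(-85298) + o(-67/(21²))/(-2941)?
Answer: -356436990430153/3954756472 ≈ -90129.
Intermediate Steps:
o(M) = -2 - 308/M
S = 1255634735/3954756472 (S = -(((50958 - 24554) + 23185)/(-85298) + (-2 - 308/((-67/(21²))))/(-2941))/4 = -((26404 + 23185)*(-1/85298) + (-2 - 308/((-67/441)))*(-1/2941))/4 = -(49589*(-1/85298) + (-2 - 308/((-67*1/441)))*(-1/2941))/4 = -(-49589/85298 + (-2 - 308/(-67/441))*(-1/2941))/4 = -(-49589/85298 + (-2 - 308*(-441/67))*(-1/2941))/4 = -(-49589/85298 + (-2 + 135828/67)*(-1/2941))/4 = -(-49589/85298 + (135694/67)*(-1/2941))/4 = -(-49589/85298 - 7982/11591)/4 = -¼*(-1255634735/988689118) = 1255634735/3954756472 ≈ 0.31750)
(S - 91354) + (-35)² = (1255634735/3954756472 - 91354) + (-35)² = -361281567108353/3954756472 + 1225 = -356436990430153/3954756472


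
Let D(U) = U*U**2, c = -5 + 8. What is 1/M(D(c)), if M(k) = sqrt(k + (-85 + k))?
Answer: -I*sqrt(31)/31 ≈ -0.17961*I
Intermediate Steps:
c = 3
D(U) = U**3
M(k) = sqrt(-85 + 2*k)
1/M(D(c)) = 1/(sqrt(-85 + 2*3**3)) = 1/(sqrt(-85 + 2*27)) = 1/(sqrt(-85 + 54)) = 1/(sqrt(-31)) = 1/(I*sqrt(31)) = -I*sqrt(31)/31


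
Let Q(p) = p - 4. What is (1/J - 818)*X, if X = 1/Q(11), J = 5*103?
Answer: -421269/3605 ≈ -116.86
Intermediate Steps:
Q(p) = -4 + p
J = 515
X = 1/7 (X = 1/(-4 + 11) = 1/7 ≈ 0.14286)
(1/J - 818)*X = (1/515 - 818)*(1/7) = -421269/515*1/7 = -421269/3605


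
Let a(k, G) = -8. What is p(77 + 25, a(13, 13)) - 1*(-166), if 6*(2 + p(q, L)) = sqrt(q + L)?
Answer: 164 + sqrt(94)/6 ≈ 165.62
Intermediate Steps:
p(q, L) = -2 + sqrt(L + q)/6 (p(q, L) = -2 + sqrt(q + L)/6 = -2 + sqrt(L + q)/6)
p(77 + 25, a(13, 13)) - 1*(-166) = (-2 + sqrt(-8 + (77 + 25))/6) - 1*(-166) = (-2 + sqrt(-8 + 102)/6) + 166 = (-2 + sqrt(94)/6) + 166 = 164 + sqrt(94)/6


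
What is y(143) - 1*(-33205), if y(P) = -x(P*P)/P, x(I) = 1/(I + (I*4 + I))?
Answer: 582589760609/17545242 ≈ 33205.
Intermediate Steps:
x(I) = 1/(6*I) (x(I) = 1/(I + (4*I + I)) = 1/(I + 5*I) = 1/(6*I))
y(P) = -1/(6*P³) (y(P) = -1/(6*((P*P)))/P = -1/(6*(P²))/P = -1/(6*P²)/P = -1/(6*P³))
y(143) - 1*(-33205) = -⅙/143³ - 1*(-33205) = -⅙*1/2924207 + 33205 = -1/17545242 + 33205 = 582589760609/17545242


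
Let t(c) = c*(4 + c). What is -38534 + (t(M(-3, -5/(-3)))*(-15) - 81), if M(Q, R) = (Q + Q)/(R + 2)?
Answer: -4665395/121 ≈ -38557.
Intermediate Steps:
M(Q, R) = 2*Q/(2 + R) (M(Q, R) = (2*Q)/(2 + R) = 2*Q/(2 + R))
-38534 + (t(M(-3, -5/(-3)))*(-15) - 81) = -38534 + (((2*(-3)/(2 - 5/(-3)))*(4 + 2*(-3)/(2 - 5/(-3))))*(-15) - 81) = -38534 + (((2*(-3)/(2 - 5*(-⅓)))*(4 + 2*(-3)/(2 - 5*(-⅓))))*(-15) - 81) = -38534 + (((2*(-3)/(2 + 5/3))*(4 + 2*(-3)/(2 + 5/3)))*(-15) - 81) = -38534 + (((2*(-3)/(11/3))*(4 + 2*(-3)/(11/3)))*(-15) - 81) = -38534 + (((2*(-3)*(3/11))*(4 + 2*(-3)*(3/11)))*(-15) - 81) = -38534 + (-18*(4 - 18/11)/11*(-15) - 81) = -38534 + (-18/11*26/11*(-15) - 81) = -38534 + (-468/121*(-15) - 81) = -38534 + (7020/121 - 81) = -38534 - 2781/121 = -4665395/121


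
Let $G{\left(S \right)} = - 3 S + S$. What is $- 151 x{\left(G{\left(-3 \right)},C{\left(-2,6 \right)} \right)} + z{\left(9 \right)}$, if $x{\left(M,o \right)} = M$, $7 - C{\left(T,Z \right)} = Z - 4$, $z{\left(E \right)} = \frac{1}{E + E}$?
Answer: $- \frac{16307}{18} \approx -905.94$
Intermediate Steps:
$G{\left(S \right)} = - 2 S$
$z{\left(E \right)} = \frac{1}{2 E}$
$C{\left(T,Z \right)} = 11 - Z$ ($C{\left(T,Z \right)} = 7 - \left(Z - 4\right) = 7 - \left(-4 + Z\right) = 11 - Z$)
$- 151 x{\left(G{\left(-3 \right)},C{\left(-2,6 \right)} \right)} + z{\left(9 \right)} = - 151 \left(\left(-2\right) \left(-3\right)\right) + \frac{1}{2 \cdot 9} = \left(-151\right) 6 + \frac{1}{2} \cdot \frac{1}{9} = -906 + \frac{1}{18} = - \frac{16307}{18}$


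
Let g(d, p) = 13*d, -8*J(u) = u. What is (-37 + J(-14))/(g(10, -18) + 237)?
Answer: -141/1468 ≈ -0.096049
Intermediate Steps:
J(u) = -u/8
(-37 + J(-14))/(g(10, -18) + 237) = (-37 - ⅛*(-14))/(13*10 + 237) = (-37 + 7/4)/(130 + 237) = -141/4/367 = -141/4*1/367 = -141/1468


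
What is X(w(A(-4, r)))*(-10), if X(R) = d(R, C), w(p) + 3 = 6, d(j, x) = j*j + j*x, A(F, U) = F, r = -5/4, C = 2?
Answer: -150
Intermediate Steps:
r = -5/4 (r = -5*1/4 = -5/4 ≈ -1.2500)
d(j, x) = j**2 + j*x
w(p) = 3 (w(p) = -3 + 6 = 3)
X(R) = R*(2 + R) (X(R) = R*(R + 2) = R*(2 + R))
X(w(A(-4, r)))*(-10) = (3*(2 + 3))*(-10) = (3*5)*(-10) = 15*(-10) = -150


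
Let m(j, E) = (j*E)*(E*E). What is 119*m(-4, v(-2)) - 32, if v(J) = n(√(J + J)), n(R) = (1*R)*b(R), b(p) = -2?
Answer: -32 - 30464*I ≈ -32.0 - 30464.0*I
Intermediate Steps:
n(R) = -2*R (n(R) = (1*R)*(-2) = R*(-2) = -2*R)
v(J) = -2*√2*√J (v(J) = -2*√(J + J) = -2*√2*√J)
m(j, E) = j*E³ (m(j, E) = (E*j)*E² = j*E³)
119*m(-4, v(-2)) - 32 = 119*(-4*64*I) - 32 = 119*(-256*I) - 32 = -30464*I - 32 = -32 - 30464*I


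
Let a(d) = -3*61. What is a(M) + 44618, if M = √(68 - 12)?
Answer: 44435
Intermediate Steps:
M = 2*√14 (M = √56 = 2*√14 ≈ 7.4833)
a(d) = -183
a(M) + 44618 = -183 + 44618 = 44435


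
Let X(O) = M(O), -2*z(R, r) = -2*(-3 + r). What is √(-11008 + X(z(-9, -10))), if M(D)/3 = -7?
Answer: I*√11029 ≈ 105.02*I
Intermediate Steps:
M(D) = -21 (M(D) = 3*(-7) = -21)
z(R, r) = -3 + r (z(R, r) = -(-1)*(-3 + r) = -(6 - 2*r)/2 = -3 + r)
X(O) = -21
√(-11008 + X(z(-9, -10))) = √(-11008 - 21) = √(-11029) = I*√11029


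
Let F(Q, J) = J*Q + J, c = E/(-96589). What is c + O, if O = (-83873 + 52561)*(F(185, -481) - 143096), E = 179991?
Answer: 703359295855625/96589 ≈ 7.2820e+9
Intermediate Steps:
c = -179991/96589 (c = 179991/(-96589) = 179991*(-1/96589) = -179991/96589 ≈ -1.8635)
F(Q, J) = J + J*Q
O = 7281981344 (O = (-83873 + 52561)*(-481*(1 + 185) - 143096) = -31312*(-481*186 - 143096) = -31312*(-89466 - 143096) = -31312*(-232562) = 7281981344)
c + O = -179991/96589 + 7281981344 = 703359295855625/96589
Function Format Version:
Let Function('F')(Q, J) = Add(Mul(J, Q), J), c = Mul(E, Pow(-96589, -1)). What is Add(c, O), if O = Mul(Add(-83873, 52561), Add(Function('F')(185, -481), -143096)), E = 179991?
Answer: Rational(703359295855625, 96589) ≈ 7.2820e+9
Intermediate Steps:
c = Rational(-179991, 96589) (c = Mul(179991, Pow(-96589, -1)) = Mul(179991, Rational(-1, 96589)) = Rational(-179991, 96589) ≈ -1.8635)
Function('F')(Q, J) = Add(J, Mul(J, Q))
O = 7281981344 (O = Mul(Add(-83873, 52561), Add(Mul(-481, Add(1, 185)), -143096)) = Mul(-31312, Add(Mul(-481, 186), -143096)) = Mul(-31312, Add(-89466, -143096)) = Mul(-31312, -232562) = 7281981344)
Add(c, O) = Add(Rational(-179991, 96589), 7281981344) = Rational(703359295855625, 96589)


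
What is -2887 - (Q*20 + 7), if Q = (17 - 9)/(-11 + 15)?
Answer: -2934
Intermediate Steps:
Q = 2 (Q = 8/4 = 8*(¼) = 2)
-2887 - (Q*20 + 7) = -2887 - (2*20 + 7) = -2887 - (40 + 7) = -2887 - 1*47 = -2887 - 47 = -2934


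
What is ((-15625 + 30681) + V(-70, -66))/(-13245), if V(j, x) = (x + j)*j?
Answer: -8192/4415 ≈ -1.8555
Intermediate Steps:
V(j, x) = j*(j + x) (V(j, x) = (j + x)*j = j*(j + x))
((-15625 + 30681) + V(-70, -66))/(-13245) = ((-15625 + 30681) - 70*(-70 - 66))/(-13245) = (15056 - 70*(-136))*(-1/13245) = (15056 + 9520)*(-1/13245) = 24576*(-1/13245) = -8192/4415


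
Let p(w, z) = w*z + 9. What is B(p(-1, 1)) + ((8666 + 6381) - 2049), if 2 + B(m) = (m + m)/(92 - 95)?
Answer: 38972/3 ≈ 12991.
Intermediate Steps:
p(w, z) = 9 + w*z
B(m) = -2 - 2*m/3 (B(m) = -2 + (m + m)/(92 - 95) = -2 + (2*m)/(-3) = -2 + (2*m)*(-⅓) = -2 - 2*m/3)
B(p(-1, 1)) + ((8666 + 6381) - 2049) = (-2 - 2*(9 - 1*1)/3) + ((8666 + 6381) - 2049) = (-2 - 2*(9 - 1)/3) + (15047 - 2049) = (-2 - ⅔*8) + 12998 = (-2 - 16/3) + 12998 = -22/3 + 12998 = 38972/3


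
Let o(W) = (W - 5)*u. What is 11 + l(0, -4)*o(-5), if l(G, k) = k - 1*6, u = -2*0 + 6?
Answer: 611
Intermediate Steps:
u = 6 (u = 0 + 6 = 6)
l(G, k) = -6 + k (l(G, k) = k - 6 = -6 + k)
o(W) = -30 + 6*W (o(W) = (W - 5)*6 = (-5 + W)*6 = -30 + 6*W)
11 + l(0, -4)*o(-5) = 11 + (-6 - 4)*(-30 + 6*(-5)) = 11 - 10*(-30 - 30) = 11 - 10*(-60) = 11 + 600 = 611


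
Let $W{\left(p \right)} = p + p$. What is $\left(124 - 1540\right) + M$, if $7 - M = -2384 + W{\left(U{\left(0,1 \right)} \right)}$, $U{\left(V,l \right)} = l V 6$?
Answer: $975$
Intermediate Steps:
$U{\left(V,l \right)} = 6 V l$ ($U{\left(V,l \right)} = V l 6 = 6 V l$)
$W{\left(p \right)} = 2 p$
$M = 2391$ ($M = 7 - \left(-2384 + 2 \cdot 6 \cdot 0 \cdot 1\right) = 7 - \left(-2384 + 2 \cdot 0\right) = 7 - \left(-2384 + 0\right) = 7 - -2384 = 7 + 2384 = 2391$)
$\left(124 - 1540\right) + M = \left(124 - 1540\right) + 2391 = -1416 + 2391 = 975$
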